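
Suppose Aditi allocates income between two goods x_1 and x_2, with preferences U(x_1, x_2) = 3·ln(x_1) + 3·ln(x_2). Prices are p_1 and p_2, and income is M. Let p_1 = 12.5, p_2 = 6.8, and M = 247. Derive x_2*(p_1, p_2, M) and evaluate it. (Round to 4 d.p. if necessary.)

Demand: x_1*(p_1,p_2,M) = 0.5·M/p_1 and x_2* = 0.5·M/p_2.
At p_1=12.5, p_2=6.8, M=247: x_2* = 0.5·247/6.8 = 18.1618.

x_2* = 18.1618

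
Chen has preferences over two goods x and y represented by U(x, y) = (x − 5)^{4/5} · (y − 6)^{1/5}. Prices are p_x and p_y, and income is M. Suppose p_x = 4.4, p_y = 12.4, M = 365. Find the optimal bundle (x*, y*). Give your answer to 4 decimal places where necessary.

Let x' = x−5, y' = y−6. MRS = 4·y'/x' = p_x/p_y.
After buying the subsistence bundle (5, 6), a share 0.8 of the remaining income goes to x: x* = 5 + 0.8·(M − 5p_x − 6p_y)/p_x.
Discretionary income = 365 − 5·4.4 − 6·12.4 = 268.6; x* = 5 + 0.8·268.6/4.4 = 53.8364; y* = 6 + 0.2·268.6/12.4 = 10.3323.

x* = 53.8364, y* = 10.3323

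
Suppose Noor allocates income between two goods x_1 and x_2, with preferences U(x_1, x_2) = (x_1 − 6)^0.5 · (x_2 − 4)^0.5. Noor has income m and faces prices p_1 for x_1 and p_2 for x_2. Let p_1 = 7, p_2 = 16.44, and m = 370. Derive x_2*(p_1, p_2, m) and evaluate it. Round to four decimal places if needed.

x_2* = 11.9757

MRS = (x_2−4)/(x_1−6). Tangency with p_1/p_2 gives x_2−4 = (p_1/p_2)·(x_1−6).
After buying the subsistence bundle (6, 4), a share 0.5 of the remaining income goes to x_1: x_1* = 6 + 0.5·(m − 6p_1 − 4p_2)/p_1.
Discretionary income = 370 − 6·7 − 4·16.44 = 262.24; x_2* = 4 + 0.5·262.24/16.44 = 11.9757.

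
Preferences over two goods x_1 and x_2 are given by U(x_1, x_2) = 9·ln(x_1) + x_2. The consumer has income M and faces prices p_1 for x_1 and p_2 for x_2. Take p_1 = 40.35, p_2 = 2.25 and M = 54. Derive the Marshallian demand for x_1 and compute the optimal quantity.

Set MRS = p_1/p_2: (9/x_1)/1 = p_1/p_2.
So x_1*(p_1,p_2) = 9·p_2/p_1, independent of income; and x_2* = (M − 9·p_2)/p_2.
At the given prices: x_1* = 9·2.25/40.35 = 0.5019.

x_1* = 0.5019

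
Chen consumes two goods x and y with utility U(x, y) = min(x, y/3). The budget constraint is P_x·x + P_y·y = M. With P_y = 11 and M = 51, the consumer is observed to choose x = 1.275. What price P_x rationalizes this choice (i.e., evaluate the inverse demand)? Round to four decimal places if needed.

With perfect complements, no substitution: consume in ratio x:y = 1:3.
Budget: P_x·x + P_y·3·x = M, so (P_x + 3·P_y)·x = M.
Demand: x*(P_x,P_y,M) = M/(P_x + 3·P_y), y* = 3·M/(P_x + 3·P_y).
Set x* = 1.275 in the demand function and solve for P_x: P_x = 7.

P_x = 7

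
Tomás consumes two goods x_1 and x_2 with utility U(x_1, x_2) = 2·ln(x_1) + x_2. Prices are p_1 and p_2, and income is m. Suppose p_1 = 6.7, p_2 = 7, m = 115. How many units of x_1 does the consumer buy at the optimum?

x_1* = 2.0896

Set MRS = p_1/p_2: (2/x_1)/1 = p_1/p_2.
So x_1*(p_1,p_2) = 2·p_2/p_1, independent of income; and x_2* = (m − 2·p_2)/p_2.
At the given prices: x_1* = 2·7/6.7 = 2.0896.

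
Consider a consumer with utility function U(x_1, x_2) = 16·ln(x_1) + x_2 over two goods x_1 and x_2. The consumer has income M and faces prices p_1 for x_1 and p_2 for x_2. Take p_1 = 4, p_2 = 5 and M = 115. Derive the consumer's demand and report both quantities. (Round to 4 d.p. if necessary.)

At the given prices: x_1* = 16·5/4 = 20, and x_2* = 7.

x_1* = 20, x_2* = 7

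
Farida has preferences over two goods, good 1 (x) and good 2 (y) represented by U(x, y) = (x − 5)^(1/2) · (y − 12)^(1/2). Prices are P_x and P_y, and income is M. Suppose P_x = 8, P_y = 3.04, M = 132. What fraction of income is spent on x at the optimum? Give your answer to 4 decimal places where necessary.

share on x = 0.5133

This is Cobb-Douglas in (x−5, y−12): tangency gives 0.5·P_y·(y−12) = 0.5·P_x·(x−5).
After buying the subsistence bundle (5, 12), a share 0.5 of the remaining income goes to x: x* = 5 + 0.5·(M − 5P_x − 12P_y)/P_x.
Discretionary income = 132 − 5·8 − 12·3.04 = 55.52; x* = 5 + 0.5·55.52/8 = 8.47; y* = 12 + 0.5·55.52/3.04 = 21.1316.
Expenditure on x: 8·8.47 = 67.76; share = 0.5133.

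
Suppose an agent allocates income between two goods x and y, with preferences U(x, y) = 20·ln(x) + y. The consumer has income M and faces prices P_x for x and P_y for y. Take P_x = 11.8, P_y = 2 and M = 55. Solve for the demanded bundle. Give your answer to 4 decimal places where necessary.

x* = 3.3898, y* = 7.5

So x*(P_x,P_y) = 20·P_y/P_x, independent of income; and y* = (M − 20·P_y)/P_y.
At the given prices: x* = 20·2/11.8 = 3.3898, and y* = 7.5.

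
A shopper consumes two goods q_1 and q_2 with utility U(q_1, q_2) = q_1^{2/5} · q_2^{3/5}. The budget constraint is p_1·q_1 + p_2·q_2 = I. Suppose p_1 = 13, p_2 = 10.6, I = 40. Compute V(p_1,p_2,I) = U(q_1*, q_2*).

V = 1.7742

Demand: q_1*(p_1,p_2,I) = 0.4·I/p_1 and q_2* = 0.6·I/p_2.
At p_1=13, p_2=10.6, I=40: q_1* = 0.4·40/13 = 1.2308, q_2* = 2.2642.
Utility at the optimum: U(1.2308, 2.2642) = 1.7742.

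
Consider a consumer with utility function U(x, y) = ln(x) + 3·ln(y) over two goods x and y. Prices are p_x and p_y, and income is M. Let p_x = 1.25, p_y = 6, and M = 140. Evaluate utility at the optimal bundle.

V = 11.9188

Demand: x*(p_x,p_y,M) = 0.25·M/p_x and y* = 0.75·M/p_y.
At p_x=1.25, p_y=6, M=140: x* = 0.25·140/1.25 = 28, y* = 17.5.
Utility at the optimum: U(28, 17.5) = 11.9188.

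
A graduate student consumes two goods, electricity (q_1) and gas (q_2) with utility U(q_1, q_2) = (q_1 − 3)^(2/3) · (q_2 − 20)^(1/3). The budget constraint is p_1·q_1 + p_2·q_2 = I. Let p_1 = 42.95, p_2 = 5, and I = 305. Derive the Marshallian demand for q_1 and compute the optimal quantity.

q_1* = 4.182

After buying the subsistence bundle (3, 20), a share 2/3 of the remaining income goes to q_1: q_1* = 3 + 2/3·(I − 3p_1 − 20p_2)/p_1.
Discretionary income = 305 − 3·42.95 − 20·5 = 76.15; q_1* = 3 + 2/3·76.15/42.95 = 4.182.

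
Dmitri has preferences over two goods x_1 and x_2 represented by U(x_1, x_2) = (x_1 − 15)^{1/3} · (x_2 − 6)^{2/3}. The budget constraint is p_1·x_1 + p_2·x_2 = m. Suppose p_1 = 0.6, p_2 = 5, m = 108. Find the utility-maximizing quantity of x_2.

x_2* = 15.2

Substituting into the budget: x_1* = 15 + 1/3·(m − 15·p_1 − 6·p_2)/p_1, and x_2* = 6 + 2/3·(…)/p_2.
Discretionary income = 108 − 15·0.6 − 6·5 = 69; x_2* = 6 + 2/3·69/5 = 15.2.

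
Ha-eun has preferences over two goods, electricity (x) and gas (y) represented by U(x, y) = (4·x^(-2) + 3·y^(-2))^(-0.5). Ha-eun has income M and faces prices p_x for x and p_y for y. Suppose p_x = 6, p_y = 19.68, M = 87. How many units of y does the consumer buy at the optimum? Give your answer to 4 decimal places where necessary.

From the CES first-order condition, (4/3)·(y/x)^(3) = p_x/p_y.
Hence y/x = ((3/4)·p_x/p_y)^(1/(3)), i.e. raised to the 1/3 power.
Substitute y = (y/x)·x into the budget: x* = M/(p_x + p_y·(y/x)).
Numerically y/x = 0.611499, so x* = 87/(6 + 19.68·0.611499) = 4.8241 and y* = 0.611499·4.8241 = 2.95.

y* = 2.95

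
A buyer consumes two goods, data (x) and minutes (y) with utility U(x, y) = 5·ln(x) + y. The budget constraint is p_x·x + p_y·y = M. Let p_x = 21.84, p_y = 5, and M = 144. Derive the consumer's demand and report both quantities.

MU_x = 5/x, MU_y = 1. Tangency: 5/x = p_x/p_y.
So x*(p_x,p_y) = 5·p_y/p_x, independent of income; and y* = (M − 5·p_y)/p_y.
At the given prices: x* = 5·5/21.84 = 1.1447, and y* = 23.8.

x* = 1.1447, y* = 23.8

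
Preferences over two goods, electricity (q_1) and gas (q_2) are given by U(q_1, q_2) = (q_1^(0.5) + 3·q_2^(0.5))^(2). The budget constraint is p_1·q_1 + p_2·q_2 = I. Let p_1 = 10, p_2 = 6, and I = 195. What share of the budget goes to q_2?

MU_q_1 ∝ q_1^(-0.5), MU_q_2 ∝ 3·q_2^(-0.5), so MRS = (1/3)·(q_2/q_1)^(0.5) = p_1/p_2.
Hence q_2/q_1 = (3·p_1/p_2)^(1/(0.5)), i.e. raised to the 2 power.
Substitute q_2 = (q_2/q_1)·q_1 into the budget: q_1* = I/(p_1 + p_2·(q_2/q_1)).
Numerically q_2/q_1 = 25, so q_1* = 195/(10 + 6·25) = 1.2188 and q_2* = 25·1.2188 = 30.4688.
Expenditure on q_2: 6·30.4688 = 182.8125; share = 0.9375.

share on q_2 = 0.9375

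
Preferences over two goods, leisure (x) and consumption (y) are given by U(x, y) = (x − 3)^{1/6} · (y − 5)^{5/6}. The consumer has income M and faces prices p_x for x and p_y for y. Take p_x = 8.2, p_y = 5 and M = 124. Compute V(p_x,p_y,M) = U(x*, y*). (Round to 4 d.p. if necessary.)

MRS = (1/5)·(y−5)/(x−3). Tangency with p_x/p_y gives y−5 = 5·(p_x/p_y)·(x−3).
After buying the subsistence bundle (3, 5), a share 1/6 of the remaining income goes to x: x* = 3 + 1/6·(M − 3p_x − 5p_y)/p_x.
Discretionary income = 124 − 3·8.2 − 5·5 = 74.4; x* = 3 + 1/6·74.4/8.2 = 4.5122; y* = 5 + 5/6·74.4/5 = 17.4.
Utility at the optimum: U(4.5122, 17.4) = 8.7321.

V = 8.7321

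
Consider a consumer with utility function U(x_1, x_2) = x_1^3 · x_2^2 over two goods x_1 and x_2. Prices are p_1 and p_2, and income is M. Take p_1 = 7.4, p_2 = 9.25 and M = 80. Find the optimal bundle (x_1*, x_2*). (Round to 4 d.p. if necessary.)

x_1* = 6.4865, x_2* = 3.4595

MU_x_1/MU_x_2 = (3·x_2)/(2·x_1); tangency sets this equal to p_1/p_2.
So 3·p_2·x_2 = 2·p_1·x_1; combined with the budget, a share 0.6 of income goes to x_1.
Demand: x_1*(p_1,p_2,M) = 0.6·M/p_1 and x_2* = 0.4·M/p_2.
At p_1=7.4, p_2=9.25, M=80: x_1* = 0.6·80/7.4 = 6.4865, x_2* = 3.4595.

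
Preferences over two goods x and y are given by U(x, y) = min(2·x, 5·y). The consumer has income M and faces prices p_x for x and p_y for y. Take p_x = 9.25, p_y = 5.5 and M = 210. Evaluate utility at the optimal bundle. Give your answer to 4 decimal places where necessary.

V = 36.6812

With perfect complements, no substitution: consume in ratio x:y = 5:2.
Budget: p_x·x + p_y·(2/5)·x = M, so (5·p_x + 2·p_y)·x = 5·M.
Demand: x*(p_x,p_y,M) = 5·M/(5·p_x + 2·p_y), y* = 2·M/(5·p_x + 2·p_y).
Here 5·9.25 + 2·5.5 = 57.25, giving x* = 18.3406 and y* = 7.3362.
Utility at the optimum: U(18.3406, 7.3362) = 36.6812.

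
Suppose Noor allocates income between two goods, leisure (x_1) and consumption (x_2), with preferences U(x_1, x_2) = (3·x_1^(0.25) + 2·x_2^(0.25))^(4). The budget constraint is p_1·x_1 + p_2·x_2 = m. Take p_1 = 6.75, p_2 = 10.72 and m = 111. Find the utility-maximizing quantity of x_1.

x_1* = 10.969

MRS = MU_x_1/MU_x_2 = (3/2)·(x_2/x_1)^(0.75). Set equal to p_1/p_2.
Hence x_2/x_1 = ((2/3)·p_1/p_2)^(1/(0.75)), i.e. raised to the 4/3 power.
With the ratio pinned down, the budget gives x_1* = m/(p_1 + p_2·(x_2/x_1)) and x_2* = (x_2/x_1)·x_1*.
Numerically x_2/x_1 = 0.314309, so x_1* = 111/(6.75 + 10.72·0.314309) = 10.969.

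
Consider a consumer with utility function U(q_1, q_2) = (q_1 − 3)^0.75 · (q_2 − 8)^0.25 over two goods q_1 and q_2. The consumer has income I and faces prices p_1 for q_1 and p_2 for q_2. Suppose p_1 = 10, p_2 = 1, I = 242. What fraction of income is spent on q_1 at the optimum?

Let q_1' = q_1−3, q_2' = q_2−8. MRS = 3·q_2'/q_1' = p_1/p_2.
Substituting into the budget: q_1* = 3 + 0.75·(I − 3·p_1 − 8·p_2)/p_1, and q_2* = 8 + 0.25·(…)/p_2.
Discretionary income = 242 − 3·10 − 8·1 = 204; q_1* = 3 + 0.75·204/10 = 18.3; q_2* = 8 + 0.25·204/1 = 59.
Expenditure on q_1: 10·18.3 = 183; share = 0.7562.

share on q_1 = 0.7562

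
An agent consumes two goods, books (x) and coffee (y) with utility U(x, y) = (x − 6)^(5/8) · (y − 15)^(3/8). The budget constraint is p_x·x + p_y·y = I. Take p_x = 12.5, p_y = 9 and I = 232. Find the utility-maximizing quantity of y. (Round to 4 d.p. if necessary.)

Let x' = x−6, y' = y−15. MRS = (5/3)·y'/x' = p_x/p_y.
Substituting into the budget: x* = 6 + 0.625·(I − 6·p_x − 15·p_y)/p_x, and y* = 15 + 0.375·(…)/p_y.
Discretionary income = 232 − 6·12.5 − 15·9 = 22; y* = 15 + 0.375·22/9 = 15.9167.

y* = 15.9167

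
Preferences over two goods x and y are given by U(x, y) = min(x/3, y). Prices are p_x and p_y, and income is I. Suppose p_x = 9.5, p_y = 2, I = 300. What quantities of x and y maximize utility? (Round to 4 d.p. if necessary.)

Leontief preferences: the optimum is at the kink where x/3 = y/1, i.e. y = (1/3)·x.
Budget: p_x·x + p_y·(1/3)·x = I, so (3·p_x + p_y)·x = 3·I.
Demand: x*(p_x,p_y,I) = 3·I/(3·p_x + p_y), y* = I/(3·p_x + p_y).
Here 3·9.5 + 2 = 30.5, giving x* = 29.5082 and y* = 9.8361.

x* = 29.5082, y* = 9.8361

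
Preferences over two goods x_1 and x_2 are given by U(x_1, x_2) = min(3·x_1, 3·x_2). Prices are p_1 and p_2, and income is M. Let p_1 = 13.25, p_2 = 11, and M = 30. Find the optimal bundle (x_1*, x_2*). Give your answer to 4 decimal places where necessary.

x_1* = 1.2371, x_2* = 1.2371

Demand: x_1*(p_1,p_2,M) = 3·M/(3·p_1 + 3·p_2), x_2* = 3·M/(3·p_1 + 3·p_2).
Here 3·13.25 + 3·11 = 72.75, giving x_1* = 1.2371 and x_2* = 1.2371.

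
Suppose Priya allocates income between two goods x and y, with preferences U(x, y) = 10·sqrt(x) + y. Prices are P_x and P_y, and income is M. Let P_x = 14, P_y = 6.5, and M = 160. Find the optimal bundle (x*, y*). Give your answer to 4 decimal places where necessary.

Set MRS = P_x/P_y: 5·x^(−1/2) = P_x/P_y.
Solve: √x = 5·P_y/P_x, so x*(P_x,P_y) = (5·P_y/P_x)², and y* = (M − P_x·x*)/P_y.
Plugging in: x* = (5·6.5/14)² = 5.389, y* = 13.0082.

x* = 5.389, y* = 13.0082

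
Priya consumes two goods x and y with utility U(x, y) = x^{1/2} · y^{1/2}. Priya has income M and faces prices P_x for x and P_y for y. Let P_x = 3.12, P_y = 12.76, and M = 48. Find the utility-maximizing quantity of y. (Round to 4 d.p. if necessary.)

y* = 1.8809

The MRS is y/x. Set MRS = P_x/P_y.
Rearranging, P_y·y = P_x·x. Substituting into the budget gives P_x·x·(1 + 1) = M.
Demand: x*(P_x,P_y,M) = 0.5·M/P_x and y* = 0.5·M/P_y.
At P_x=3.12, P_y=12.76, M=48: y* = 0.5·48/12.76 = 1.8809.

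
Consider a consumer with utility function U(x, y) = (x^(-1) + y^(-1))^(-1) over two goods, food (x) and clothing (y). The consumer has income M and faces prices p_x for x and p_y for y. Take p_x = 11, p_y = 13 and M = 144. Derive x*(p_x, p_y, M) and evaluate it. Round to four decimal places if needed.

MU_x ∝ x^(-2), MU_y ∝ y^(-2), so MRS = (y/x)^(2) = p_x/p_y.
Hence y/x = (p_x/p_y)^(1/(2)), i.e. raised to the 0.5 power.
With the ratio pinned down, the budget gives x* = M/(p_x + p_y·(y/x)) and y* = (y/x)·x*.
Numerically y/x = 0.919866, so x* = 144/(11 + 13·0.919866) = 6.2723.

x* = 6.2723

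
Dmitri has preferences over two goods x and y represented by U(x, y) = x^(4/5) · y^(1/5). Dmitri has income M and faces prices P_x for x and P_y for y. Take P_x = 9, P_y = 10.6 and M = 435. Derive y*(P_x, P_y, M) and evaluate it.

y* = 8.2075

The MRS is 4·y/x. Set MRS = P_x/P_y.
So 0.8·P_y·y = 0.2·P_x·x; combined with the budget, a share 0.8 of income goes to x.
Demand: x*(P_x,P_y,M) = 0.8·M/P_x and y* = 0.2·M/P_y.
At P_x=9, P_y=10.6, M=435: y* = 0.2·435/10.6 = 8.2075.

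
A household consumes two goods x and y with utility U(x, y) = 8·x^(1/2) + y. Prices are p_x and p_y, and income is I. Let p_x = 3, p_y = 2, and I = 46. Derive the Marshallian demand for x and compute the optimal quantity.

x* = 7.1111

MU_x = 4/√x, MU_y = 1. Tangency: 4/√x = p_x/p_y.
Thus x* = (4·p_y/p_x)² — independent of I — with the rest of income spent on y.
Plugging in: x* = (4·2/3)² = 7.1111.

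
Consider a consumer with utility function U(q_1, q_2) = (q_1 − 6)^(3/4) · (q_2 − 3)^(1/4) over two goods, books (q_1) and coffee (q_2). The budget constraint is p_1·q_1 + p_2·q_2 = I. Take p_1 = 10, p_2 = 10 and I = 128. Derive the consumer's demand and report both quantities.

MRS = 3·(q_2−3)/(q_1−6). Tangency with p_1/p_2 gives q_2−3 = (1/3)·(p_1/p_2)·(q_1−6).
Substituting into the budget: q_1* = 6 + 0.75·(I − 6·p_1 − 3·p_2)/p_1, and q_2* = 3 + 0.25·(…)/p_2.
Discretionary income = 128 − 6·10 − 3·10 = 38; q_1* = 6 + 0.75·38/10 = 8.85; q_2* = 3 + 0.25·38/10 = 3.95.

q_1* = 8.85, q_2* = 3.95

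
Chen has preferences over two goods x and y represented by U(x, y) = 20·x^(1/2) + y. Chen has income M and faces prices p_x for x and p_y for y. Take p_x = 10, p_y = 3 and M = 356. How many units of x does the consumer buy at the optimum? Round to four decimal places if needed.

Utility is quasi-linear in y; the FOC for x is 10/√x = p_x/p_y.
Solve: √x = 10·p_y/p_x, so x*(p_x,p_y) = (10·p_y/p_x)², and y* = (M − p_x·x*)/p_y.
Plugging in: x* = (10·3/10)² = 9.

x* = 9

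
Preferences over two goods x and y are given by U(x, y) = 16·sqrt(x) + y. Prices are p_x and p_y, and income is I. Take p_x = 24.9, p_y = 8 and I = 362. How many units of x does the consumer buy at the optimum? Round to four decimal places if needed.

MU_x = 8/√x, MU_y = 1. Tangency: 8/√x = p_x/p_y.
Solve: √x = 8·p_y/p_x, so x*(p_x,p_y) = (8·p_y/p_x)², and y* = (I − p_x·x*)/p_y.
Plugging in: x* = (8·8/24.9)² = 6.6063.

x* = 6.6063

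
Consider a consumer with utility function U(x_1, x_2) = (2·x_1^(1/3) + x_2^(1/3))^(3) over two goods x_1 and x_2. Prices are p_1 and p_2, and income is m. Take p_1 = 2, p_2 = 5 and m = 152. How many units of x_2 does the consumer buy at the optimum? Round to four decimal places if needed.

x_2* = 5.5554

From the CES first-order condition, 2·(x_2/x_1)^(2/3) = p_1/p_2.
Hence x_2/x_1 = ((1/2)·p_1/p_2)^(1/(2/3)), i.e. raised to the 1.5 power.
With the ratio pinned down, the budget gives x_1* = m/(p_1 + p_2·(x_2/x_1)) and x_2* = (x_2/x_1)·x_1*.
Numerically x_2/x_1 = 0.089443, so x_1* = 152/(2 + 5·0.089443) = 62.1115 and x_2* = 0.089443·62.1115 = 5.5554.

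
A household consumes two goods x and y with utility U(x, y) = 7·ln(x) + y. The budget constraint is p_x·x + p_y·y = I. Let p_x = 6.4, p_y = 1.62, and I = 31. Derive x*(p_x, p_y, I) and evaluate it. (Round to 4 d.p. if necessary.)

x* = 1.7719

Set MRS = p_x/p_y: (7/x)/1 = p_x/p_y.
So x*(p_x,p_y) = 7·p_y/p_x, independent of income; and y* = (I − 7·p_y)/p_y.
At the given prices: x* = 7·1.62/6.4 = 1.7719.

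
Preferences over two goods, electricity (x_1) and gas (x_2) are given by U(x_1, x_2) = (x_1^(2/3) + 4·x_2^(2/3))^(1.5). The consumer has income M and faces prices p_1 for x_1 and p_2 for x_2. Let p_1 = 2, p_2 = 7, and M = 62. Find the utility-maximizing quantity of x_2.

MRS = MU_x_1/MU_x_2 = (1/4)·(x_2/x_1)^(1/3). Set equal to p_1/p_2.
Solve for the ratio: x_2/x_1 = [4·p_1/p_2]^(3).
With the ratio pinned down, the budget gives x_1* = M/(p_1 + p_2·(x_2/x_1)) and x_2* = (x_2/x_1)·x_1*.
Numerically x_2/x_1 = 1.492711, so x_1* = 62/(2 + 7·1.492711) = 4.9803 and x_2* = 1.492711·4.9803 = 7.4342.

x_2* = 7.4342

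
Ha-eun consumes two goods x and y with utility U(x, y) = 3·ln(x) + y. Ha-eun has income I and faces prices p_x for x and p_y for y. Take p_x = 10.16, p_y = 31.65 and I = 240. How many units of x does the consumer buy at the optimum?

x* = 9.3455

Set MRS = p_x/p_y: (3/x)/1 = p_x/p_y.
So x*(p_x,p_y) = 3·p_y/p_x, independent of income; and y* = (I − 3·p_y)/p_y.
At the given prices: x* = 3·31.65/10.16 = 9.3455.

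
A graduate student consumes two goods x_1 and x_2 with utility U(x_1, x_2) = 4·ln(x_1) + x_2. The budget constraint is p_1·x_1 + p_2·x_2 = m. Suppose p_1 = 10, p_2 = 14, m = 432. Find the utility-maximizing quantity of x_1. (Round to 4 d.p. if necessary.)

x_1* = 5.6

MU_x_1 = 4/x_1, MU_x_2 = 1. Tangency: 4/x_1 = p_1/p_2.
So x_1*(p_1,p_2) = 4·p_2/p_1, independent of income; and x_2* = (m − 4·p_2)/p_2.
At the given prices: x_1* = 4·14/10 = 5.6.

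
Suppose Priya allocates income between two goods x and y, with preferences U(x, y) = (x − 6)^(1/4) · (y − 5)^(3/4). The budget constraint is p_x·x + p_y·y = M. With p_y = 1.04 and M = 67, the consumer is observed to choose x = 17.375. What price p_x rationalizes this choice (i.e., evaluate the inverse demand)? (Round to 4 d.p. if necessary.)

MRS = (1/3)·(y−5)/(x−6). Tangency with p_x/p_y gives y−5 = 3·(p_x/p_y)·(x−6).
Substituting into the budget: x* = 6 + 0.25·(M − 6·p_x − 5·p_y)/p_x, and y* = 5 + 0.75·(…)/p_y.
Set x* = 17.375 in the demand function and solve for p_x: p_x = 1.2.

p_x = 1.2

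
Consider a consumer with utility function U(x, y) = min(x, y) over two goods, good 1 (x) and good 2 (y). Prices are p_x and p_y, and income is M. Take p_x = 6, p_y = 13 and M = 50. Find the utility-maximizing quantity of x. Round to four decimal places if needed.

x* = 2.6316

Leontief preferences: the optimum is at the kink where x/1 = y/1, i.e. y = x.
Budget: p_x·x + p_y·x = M, so (p_x + p_y)·x = M.
Demand: x*(p_x,p_y,M) = M/(p_x + p_y), y* = M/(p_x + p_y).
Here 6 + 13 = 19, giving x* = 2.6316.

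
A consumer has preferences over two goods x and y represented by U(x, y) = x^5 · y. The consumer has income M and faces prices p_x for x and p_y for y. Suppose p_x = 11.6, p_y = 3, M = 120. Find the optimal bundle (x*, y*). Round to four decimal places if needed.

x* = 8.6207, y* = 6.6667

Demand: x*(p_x,p_y,M) = 5/6·M/p_x and y* = 1/6·M/p_y.
At p_x=11.6, p_y=3, M=120: x* = 5/6·120/11.6 = 8.6207, y* = 6.6667.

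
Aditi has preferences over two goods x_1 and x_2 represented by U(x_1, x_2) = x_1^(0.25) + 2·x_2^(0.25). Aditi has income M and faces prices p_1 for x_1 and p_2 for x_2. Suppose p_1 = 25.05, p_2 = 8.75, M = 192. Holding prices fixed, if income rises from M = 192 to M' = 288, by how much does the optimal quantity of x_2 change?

Δx_2* = 8.5749

With the ratio pinned down, the budget gives x_1* = M/(p_1 + p_2·(x_2/x_1)) and x_2* = (x_2/x_1)·x_1*.
Numerically x_2/x_1 = 10.243292, so x_1* = 192/(25.05 + 8.75·10.243292) = 1.6742 and x_2* = 10.243292·1.6742 = 17.1497.
At M' = 288: x_2* = 25.7246. Change: 25.7246 − 17.1497 = 8.5749.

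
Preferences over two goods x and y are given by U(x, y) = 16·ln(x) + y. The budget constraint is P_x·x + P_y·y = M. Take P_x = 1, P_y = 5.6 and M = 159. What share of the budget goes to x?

At the given prices: x* = 16·5.6/1 = 89.6, and y* = 12.3929.
Expenditure on x: 1·89.6 = 89.6; share = 0.5635.

share on x = 0.5635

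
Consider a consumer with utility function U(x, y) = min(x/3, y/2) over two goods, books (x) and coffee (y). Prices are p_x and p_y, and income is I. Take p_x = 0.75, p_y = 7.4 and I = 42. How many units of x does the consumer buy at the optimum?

x* = 7.39

Leontief preferences: the optimum is at the kink where x/3 = y/2, i.e. y = (2/3)·x.
Budget: p_x·x + p_y·(2/3)·x = I, so (3·p_x + 2·p_y)·x = 3·I.
Demand: x*(p_x,p_y,I) = 3·I/(3·p_x + 2·p_y), y* = 2·I/(3·p_x + 2·p_y).
Here 3·0.75 + 2·7.4 = 17.05, giving x* = 7.39.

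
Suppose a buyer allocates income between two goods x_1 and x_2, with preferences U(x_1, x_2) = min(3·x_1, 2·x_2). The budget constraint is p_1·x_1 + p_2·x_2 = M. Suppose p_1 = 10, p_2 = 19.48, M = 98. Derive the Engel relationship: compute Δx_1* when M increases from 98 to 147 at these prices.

Leontief preferences: the optimum is at the kink where x_1/2 = x_2/3, i.e. x_2 = (3/2)·x_1.
Budget: p_1·x_1 + p_2·(3/2)·x_1 = M, so (2·p_1 + 3·p_2)·x_1 = 2·M.
Demand: x_1*(p_1,p_2,M) = 2·M/(2·p_1 + 3·p_2), x_2* = 3·M/(2·p_1 + 3·p_2).
Here 2·10 + 3·19.48 = 78.44, giving x_1* = 2.4987.
At M' = 147: x_1* = 3.7481. Change: 3.7481 − 2.4987 = 1.2494.

Δx_1* = 1.2494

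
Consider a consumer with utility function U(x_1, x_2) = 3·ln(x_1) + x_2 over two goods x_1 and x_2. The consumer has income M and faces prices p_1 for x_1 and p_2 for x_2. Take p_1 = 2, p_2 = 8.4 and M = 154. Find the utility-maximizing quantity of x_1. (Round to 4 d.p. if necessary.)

x_1* = 12.6

MU_x_1 = 3/x_1, MU_x_2 = 1. Tangency: 3/x_1 = p_1/p_2.
So x_1*(p_1,p_2) = 3·p_2/p_1, independent of income; and x_2* = (M − 3·p_2)/p_2.
At the given prices: x_1* = 3·8.4/2 = 12.6.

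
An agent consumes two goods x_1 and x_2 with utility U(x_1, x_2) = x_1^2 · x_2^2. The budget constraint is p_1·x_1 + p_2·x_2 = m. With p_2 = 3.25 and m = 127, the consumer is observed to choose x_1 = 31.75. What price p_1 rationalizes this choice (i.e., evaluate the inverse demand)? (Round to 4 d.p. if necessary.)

p_1 = 2

Tangency: MRS = x_2/x_1 = p_1/p_2.
Rearranging, p_2·x_2 = p_1·x_1. Substituting into the budget gives p_1·x_1·(1 + 1) = m.
Demand: x_1*(p_1,p_2,m) = 0.5·m/p_1 and x_2* = 0.5·m/p_2.
Set x_1* = 31.75 in the demand function and solve for p_1: p_1 = 2.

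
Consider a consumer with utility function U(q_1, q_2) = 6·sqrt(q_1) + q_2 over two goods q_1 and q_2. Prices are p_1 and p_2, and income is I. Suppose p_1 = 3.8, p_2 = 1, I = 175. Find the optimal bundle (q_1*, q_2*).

q_1* = 0.6233, q_2* = 172.6316

Solve: √q_1 = 3·p_2/p_1, so q_1*(p_1,p_2) = (3·p_2/p_1)², and q_2* = (I − p_1·q_1*)/p_2.
Plugging in: q_1* = (3·1/3.8)² = 0.6233, q_2* = 172.6316.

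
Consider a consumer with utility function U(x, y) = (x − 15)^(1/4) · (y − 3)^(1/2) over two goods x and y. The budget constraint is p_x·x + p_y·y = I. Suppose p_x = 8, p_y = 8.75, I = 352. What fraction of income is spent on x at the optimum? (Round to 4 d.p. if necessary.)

share on x = 0.5357

Substituting into the budget: x* = 15 + 1/3·(I − 15·p_x − 3·p_y)/p_x, and y* = 3 + 2/3·(…)/p_y.
Discretionary income = 352 − 15·8 − 3·8.75 = 205.75; x* = 15 + 1/3·205.75/8 = 23.5729; y* = 3 + 2/3·205.75/8.75 = 18.6762.
Expenditure on x: 8·23.5729 = 188.5833; share = 0.5357.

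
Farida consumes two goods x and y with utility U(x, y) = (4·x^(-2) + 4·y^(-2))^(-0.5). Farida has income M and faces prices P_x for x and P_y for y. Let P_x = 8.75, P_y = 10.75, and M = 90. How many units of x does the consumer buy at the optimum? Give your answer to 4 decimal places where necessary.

x* = 4.7905

Substitute y = (y/x)·x into the budget: x* = M/(P_x + P_y·(y/x)).
Numerically y/x = 0.933684, so x* = 90/(8.75 + 10.75·0.933684) = 4.7905.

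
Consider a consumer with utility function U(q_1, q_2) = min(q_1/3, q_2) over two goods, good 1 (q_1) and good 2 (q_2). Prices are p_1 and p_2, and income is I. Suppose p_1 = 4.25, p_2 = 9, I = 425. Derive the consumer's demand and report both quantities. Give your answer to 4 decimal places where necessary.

q_1* = 58.6207, q_2* = 19.5402

Demand: q_1*(p_1,p_2,I) = 3·I/(3·p_1 + p_2), q_2* = I/(3·p_1 + p_2).
Here 3·4.25 + 9 = 21.75, giving q_1* = 58.6207 and q_2* = 19.5402.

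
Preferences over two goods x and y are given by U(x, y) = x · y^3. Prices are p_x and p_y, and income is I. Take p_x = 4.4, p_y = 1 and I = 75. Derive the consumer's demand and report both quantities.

x* = 4.2614, y* = 56.25

Tangency: MRS = (1/3)·y/x = p_x/p_y.
So p_y·y = 3·p_x·x; combined with the budget, a share 0.25 of income goes to x.
Demand: x*(p_x,p_y,I) = 0.25·I/p_x and y* = 0.75·I/p_y.
At p_x=4.4, p_y=1, I=75: x* = 0.25·75/4.4 = 4.2614, y* = 56.25.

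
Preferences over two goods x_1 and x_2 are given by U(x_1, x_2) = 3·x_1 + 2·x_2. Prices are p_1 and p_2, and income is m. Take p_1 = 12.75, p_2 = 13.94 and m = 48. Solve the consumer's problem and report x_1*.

Linear utility — the consumer picks whichever good has higher MU/price: 3/12.75 = 0.2353 vs 2/13.94 = 0.1435.
x_1 gives more utility per dollar, so spend all income on x_1: x_1* = m/p_1, x_2* = 0.
Numerically: x_1* = 3.7647, x_2* = 0.

x_1* = 3.7647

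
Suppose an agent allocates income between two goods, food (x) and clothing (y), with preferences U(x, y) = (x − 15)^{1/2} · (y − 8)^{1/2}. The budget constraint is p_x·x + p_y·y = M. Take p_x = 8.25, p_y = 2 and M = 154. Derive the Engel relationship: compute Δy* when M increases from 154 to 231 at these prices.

This is Cobb-Douglas in (x−15, y−8): tangency gives 0.5·p_y·(y−8) = 0.5·p_x·(x−15).
After buying the subsistence bundle (15, 8), a share 0.5 of the remaining income goes to x: x* = 15 + 0.5·(M − 15p_x − 8p_y)/p_x.
Discretionary income = 154 − 15·8.25 − 8·2 = 14.25; y* = 8 + 0.5·14.25/2 = 11.5625.
At M' = 231: y* = 30.8125. Change: 30.8125 − 11.5625 = 19.25.

Δy* = 19.25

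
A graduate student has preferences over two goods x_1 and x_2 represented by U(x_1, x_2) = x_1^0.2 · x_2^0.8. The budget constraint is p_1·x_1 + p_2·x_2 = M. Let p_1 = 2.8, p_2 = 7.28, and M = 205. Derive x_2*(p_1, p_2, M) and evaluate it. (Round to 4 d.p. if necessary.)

x_2* = 22.5275

The MRS is (1/4)·x_2/x_1. Set MRS = p_1/p_2.
Rearranging, p_2·x_2 = 4·p_1·x_1. Substituting into the budget gives p_1·x_1·(1 + 4) = M.
Demand: x_1*(p_1,p_2,M) = 0.2·M/p_1 and x_2* = 0.8·M/p_2.
At p_1=2.8, p_2=7.28, M=205: x_2* = 0.8·205/7.28 = 22.5275.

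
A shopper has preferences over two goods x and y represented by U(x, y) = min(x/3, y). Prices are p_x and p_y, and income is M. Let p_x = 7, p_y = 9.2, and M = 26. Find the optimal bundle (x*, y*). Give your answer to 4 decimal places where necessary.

x* = 2.5828, y* = 0.8609

With perfect complements, no substitution: consume in ratio x:y = 3:1.
Budget: p_x·x + p_y·(1/3)·x = M, so (3·p_x + p_y)·x = 3·M.
Demand: x*(p_x,p_y,M) = 3·M/(3·p_x + p_y), y* = M/(3·p_x + p_y).
Here 3·7 + 9.2 = 30.2, giving x* = 2.5828 and y* = 0.8609.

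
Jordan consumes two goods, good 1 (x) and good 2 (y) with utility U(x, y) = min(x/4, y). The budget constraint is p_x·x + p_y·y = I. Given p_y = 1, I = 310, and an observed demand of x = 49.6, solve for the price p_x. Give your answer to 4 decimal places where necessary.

p_x = 6

With perfect complements, no substitution: consume in ratio x:y = 4:1.
Budget: p_x·x + p_y·(1/4)·x = I, so (4·p_x + p_y)·x = 4·I.
Demand: x*(p_x,p_y,I) = 4·I/(4·p_x + p_y), y* = I/(4·p_x + p_y).
Set x* = 49.6 in the demand function and solve for p_x: p_x = 6.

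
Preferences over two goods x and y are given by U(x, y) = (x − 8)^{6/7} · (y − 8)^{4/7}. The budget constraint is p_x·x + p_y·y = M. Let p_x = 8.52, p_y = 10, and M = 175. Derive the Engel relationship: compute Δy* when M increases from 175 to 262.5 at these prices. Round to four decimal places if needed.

Let x' = x−8, y' = y−8. MRS = (3/2)·y'/x' = p_x/p_y.
After buying the subsistence bundle (8, 8), a share 0.6 of the remaining income goes to x: x* = 8 + 0.6·(M − 8p_x − 8p_y)/p_x.
Discretionary income = 175 − 8·8.52 − 8·10 = 26.84; y* = 8 + 0.4·26.84/10 = 9.0736.
At M' = 262.5: y* = 12.5736. Change: 12.5736 − 9.0736 = 3.5.

Δy* = 3.5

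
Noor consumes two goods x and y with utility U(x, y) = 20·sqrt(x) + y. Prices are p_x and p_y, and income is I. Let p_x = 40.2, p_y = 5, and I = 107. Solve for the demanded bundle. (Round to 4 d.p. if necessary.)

x* = 1.547, y* = 8.9622

Set MRS = p_x/p_y: 10·x^(−1/2) = p_x/p_y.
Thus x* = (10·p_y/p_x)² — independent of I — with the rest of income spent on y.
Plugging in: x* = (10·5/40.2)² = 1.547, y* = 8.9622.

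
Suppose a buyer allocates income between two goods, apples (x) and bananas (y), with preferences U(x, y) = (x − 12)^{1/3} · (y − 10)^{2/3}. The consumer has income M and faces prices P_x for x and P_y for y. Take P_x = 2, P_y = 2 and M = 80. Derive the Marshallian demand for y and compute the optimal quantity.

y* = 22

Let x' = x−12, y' = y−10. MRS = (1/2)·y'/x' = P_x/P_y.
Substituting into the budget: x* = 12 + 1/3·(M − 12·P_x − 10·P_y)/P_x, and y* = 10 + 2/3·(…)/P_y.
Discretionary income = 80 − 12·2 − 10·2 = 36; y* = 10 + 2/3·36/2 = 22.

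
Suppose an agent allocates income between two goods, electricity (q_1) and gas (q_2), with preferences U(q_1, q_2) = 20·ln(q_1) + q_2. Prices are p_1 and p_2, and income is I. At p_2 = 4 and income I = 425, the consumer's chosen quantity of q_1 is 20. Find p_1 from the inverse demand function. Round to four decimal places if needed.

Set MRS = p_1/p_2: (20/q_1)/1 = p_1/p_2.
So q_1*(p_1,p_2) = 20·p_2/p_1, independent of income; and q_2* = (I − 20·p_2)/p_2.
Set q_1* = 20 in the demand function and solve for p_1: p_1 = 4.

p_1 = 4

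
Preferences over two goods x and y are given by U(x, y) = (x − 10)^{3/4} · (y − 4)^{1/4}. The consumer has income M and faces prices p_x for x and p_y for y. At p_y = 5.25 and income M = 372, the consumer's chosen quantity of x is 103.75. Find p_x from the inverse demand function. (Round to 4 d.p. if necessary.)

Let x' = x−10, y' = y−4. MRS = 3·y'/x' = p_x/p_y.
After buying the subsistence bundle (10, 4), a share 0.75 of the remaining income goes to x: x* = 10 + 0.75·(M − 10p_x − 4p_y)/p_x.
Set x* = 103.75 in the demand function and solve for p_x: p_x = 2.6.

p_x = 2.6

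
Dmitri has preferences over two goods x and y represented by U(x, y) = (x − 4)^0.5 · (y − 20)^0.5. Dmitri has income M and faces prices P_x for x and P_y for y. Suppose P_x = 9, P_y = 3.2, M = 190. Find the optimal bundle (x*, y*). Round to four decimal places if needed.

Substituting into the budget: x* = 4 + 0.5·(M − 4·P_x − 20·P_y)/P_x, and y* = 20 + 0.5·(…)/P_y.
Discretionary income = 190 − 4·9 − 20·3.2 = 90; x* = 4 + 0.5·90/9 = 9; y* = 20 + 0.5·90/3.2 = 34.0625.

x* = 9, y* = 34.0625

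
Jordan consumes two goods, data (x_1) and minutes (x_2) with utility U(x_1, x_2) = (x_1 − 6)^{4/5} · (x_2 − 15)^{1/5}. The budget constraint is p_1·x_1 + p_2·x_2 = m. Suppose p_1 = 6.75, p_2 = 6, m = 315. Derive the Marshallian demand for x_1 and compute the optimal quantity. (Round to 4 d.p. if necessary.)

x_1* = 27.8667

This is Cobb-Douglas in (x_1−6, x_2−15): tangency gives 0.8·p_2·(x_2−15) = 0.2·p_1·(x_1−6).
After buying the subsistence bundle (6, 15), a share 0.8 of the remaining income goes to x_1: x_1* = 6 + 0.8·(m − 6p_1 − 15p_2)/p_1.
Discretionary income = 315 − 6·6.75 − 15·6 = 184.5; x_1* = 6 + 0.8·184.5/6.75 = 27.8667.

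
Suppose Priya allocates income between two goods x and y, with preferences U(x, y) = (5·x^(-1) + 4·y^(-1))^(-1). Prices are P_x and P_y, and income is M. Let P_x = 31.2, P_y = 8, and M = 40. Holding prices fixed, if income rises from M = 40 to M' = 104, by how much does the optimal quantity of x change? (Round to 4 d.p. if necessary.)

Δx* = 1.4118

From the CES first-order condition, (5/4)·(y/x)^(2) = P_x/P_y.
Solve for the ratio: y/x = [(4/5)·P_x/P_y]^(0.5).
With the ratio pinned down, the budget gives x* = M/(P_x + P_y·(y/x)) and y* = (y/x)·x*.
Numerically y/x = 1.766352, so x* = 40/(31.2 + 8·1.766352) = 0.8824.
At M' = 104: x* = 2.2942. Change: 2.2942 − 0.8824 = 1.4118.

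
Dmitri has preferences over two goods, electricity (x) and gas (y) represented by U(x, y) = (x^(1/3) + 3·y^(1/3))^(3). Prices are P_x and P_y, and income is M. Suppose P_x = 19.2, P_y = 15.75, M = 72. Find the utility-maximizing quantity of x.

x* = 0.5566

MRS = MU_x/MU_y = (1/3)·(y/x)^(2/3). Set equal to P_x/P_y.
Hence y/x = (3·P_x/P_y)^(1/(2/3)), i.e. raised to the 1.5 power.
Substitute y = (y/x)·x into the budget: x* = M/(P_x + P_y·(y/x)).
Numerically y/x = 6.993795, so x* = 72/(19.2 + 15.75·6.993795) = 0.5566.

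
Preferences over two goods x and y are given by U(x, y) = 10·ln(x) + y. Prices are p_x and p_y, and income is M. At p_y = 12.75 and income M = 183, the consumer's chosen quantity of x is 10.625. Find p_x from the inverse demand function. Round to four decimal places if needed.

MU_x = 10/x, MU_y = 1. Tangency: 10/x = p_x/p_y.
So x*(p_x,p_y) = 10·p_y/p_x, independent of income; and y* = (M − 10·p_y)/p_y.
Set x* = 10.625 in the demand function and solve for p_x: p_x = 12.

p_x = 12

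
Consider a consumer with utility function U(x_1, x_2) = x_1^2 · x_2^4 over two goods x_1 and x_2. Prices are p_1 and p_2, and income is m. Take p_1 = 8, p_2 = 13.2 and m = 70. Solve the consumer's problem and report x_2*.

MU_x_1/MU_x_2 = (2·x_2)/(4·x_1); tangency sets this equal to p_1/p_2.
Rearranging, p_2·x_2 = 2·p_1·x_1. Substituting into the budget gives p_1·x_1·(1 + 2) = m.
Demand: x_1*(p_1,p_2,m) = 1/3·m/p_1 and x_2* = 2/3·m/p_2.
At p_1=8, p_2=13.2, m=70: x_2* = 2/3·70/13.2 = 3.5354.

x_2* = 3.5354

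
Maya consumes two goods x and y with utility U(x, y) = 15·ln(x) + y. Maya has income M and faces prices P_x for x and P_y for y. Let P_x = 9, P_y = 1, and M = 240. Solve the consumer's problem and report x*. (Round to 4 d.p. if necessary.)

x* = 1.6667

Set MRS = P_x/P_y: (15/x)/1 = P_x/P_y.
So x*(P_x,P_y) = 15·P_y/P_x, independent of income; and y* = (M − 15·P_y)/P_y.
At the given prices: x* = 15·1/9 = 1.6667.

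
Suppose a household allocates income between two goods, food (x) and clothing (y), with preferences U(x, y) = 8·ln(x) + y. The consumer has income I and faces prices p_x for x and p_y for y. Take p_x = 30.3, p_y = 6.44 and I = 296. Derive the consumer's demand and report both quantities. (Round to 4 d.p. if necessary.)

x* = 1.7003, y* = 37.9627

MU_x = 8/x, MU_y = 1. Tangency: 8/x = p_x/p_y.
So x*(p_x,p_y) = 8·p_y/p_x, independent of income; and y* = (I − 8·p_y)/p_y.
At the given prices: x* = 8·6.44/30.3 = 1.7003, and y* = 37.9627.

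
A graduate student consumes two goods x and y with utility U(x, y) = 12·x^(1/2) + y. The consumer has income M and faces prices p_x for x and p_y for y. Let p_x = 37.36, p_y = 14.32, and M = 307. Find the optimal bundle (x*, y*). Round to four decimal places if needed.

x* = 5.289, y* = 7.6398

Thus x* = (6·p_y/p_x)² — independent of M — with the rest of income spent on y.
Plugging in: x* = (6·14.32/37.36)² = 5.289, y* = 7.6398.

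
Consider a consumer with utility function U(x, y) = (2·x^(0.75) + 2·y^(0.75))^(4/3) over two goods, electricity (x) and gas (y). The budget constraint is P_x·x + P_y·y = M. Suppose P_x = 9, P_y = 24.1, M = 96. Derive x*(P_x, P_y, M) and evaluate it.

MRS = MU_x/MU_y = (y/x)^(0.25). Set equal to P_x/P_y.
Hence y/x = (P_x/P_y)^(1/(0.25)), i.e. raised to the 4 power.
With the ratio pinned down, the budget gives x* = M/(P_x + P_y·(y/x)) and y* = (y/x)·x*.
Numerically y/x = 0.019449, so x* = 96/(9 + 24.1·0.019449) = 10.1386.

x* = 10.1386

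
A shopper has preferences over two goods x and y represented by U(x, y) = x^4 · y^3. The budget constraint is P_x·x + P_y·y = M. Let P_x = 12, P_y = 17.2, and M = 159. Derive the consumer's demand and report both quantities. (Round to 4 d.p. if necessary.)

MU_x/MU_y = (4·y)/(3·x); tangency sets this equal to P_x/P_y.
Rearranging, P_y·y = (3/4)·P_x·x. Substituting into the budget gives P_x·x·(1 + (3/4)) = M.
Demand: x*(P_x,P_y,M) = 4/7·M/P_x and y* = 3/7·M/P_y.
At P_x=12, P_y=17.2, M=159: x* = 4/7·159/12 = 7.5714, y* = 3.9618.

x* = 7.5714, y* = 3.9618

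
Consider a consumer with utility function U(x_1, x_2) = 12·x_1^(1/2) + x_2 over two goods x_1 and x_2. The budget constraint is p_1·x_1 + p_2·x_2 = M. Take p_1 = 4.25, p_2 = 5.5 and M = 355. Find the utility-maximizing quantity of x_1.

x_1* = 60.2907

Set MRS = p_1/p_2: 6·x_1^(−1/2) = p_1/p_2.
Thus x_1* = (6·p_2/p_1)² — independent of M — with the rest of income spent on x_2.
Plugging in: x_1* = (6·5.5/4.25)² = 60.2907.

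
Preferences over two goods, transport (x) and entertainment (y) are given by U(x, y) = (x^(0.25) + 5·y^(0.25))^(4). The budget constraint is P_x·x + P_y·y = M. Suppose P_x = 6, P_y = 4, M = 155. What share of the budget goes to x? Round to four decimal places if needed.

From the CES first-order condition, (1/5)·(y/x)^(0.75) = P_x/P_y.
Solve for the ratio: y/x = [5·P_x/P_y]^(4/3).
Substitute y = (y/x)·x into the budget: x* = M/(P_x + P_y·(y/x)).
Numerically y/x = 14.680754, so x* = 155/(6 + 4·14.680754) = 2.3948 and y* = 14.680754·2.3948 = 35.1578.
Expenditure on x: 6·2.3948 = 14.3689; share = 0.0927.

share on x = 0.0927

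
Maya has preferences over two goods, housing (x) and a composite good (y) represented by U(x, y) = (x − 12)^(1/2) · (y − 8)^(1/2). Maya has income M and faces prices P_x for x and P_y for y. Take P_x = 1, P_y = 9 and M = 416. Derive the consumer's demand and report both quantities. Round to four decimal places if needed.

Substituting into the budget: x* = 12 + 0.5·(M − 12·P_x − 8·P_y)/P_x, and y* = 8 + 0.5·(…)/P_y.
Discretionary income = 416 − 12·1 − 8·9 = 332; x* = 12 + 0.5·332/1 = 178; y* = 8 + 0.5·332/9 = 26.4444.

x* = 178, y* = 26.4444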